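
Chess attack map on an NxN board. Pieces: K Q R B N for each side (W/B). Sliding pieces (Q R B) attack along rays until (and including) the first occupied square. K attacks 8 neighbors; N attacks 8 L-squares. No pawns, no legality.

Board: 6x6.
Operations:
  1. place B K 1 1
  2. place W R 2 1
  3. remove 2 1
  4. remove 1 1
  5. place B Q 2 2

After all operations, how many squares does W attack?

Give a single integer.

Answer: 0

Derivation:
Op 1: place BK@(1,1)
Op 2: place WR@(2,1)
Op 3: remove (2,1)
Op 4: remove (1,1)
Op 5: place BQ@(2,2)
Per-piece attacks for W:
Union (0 distinct): (none)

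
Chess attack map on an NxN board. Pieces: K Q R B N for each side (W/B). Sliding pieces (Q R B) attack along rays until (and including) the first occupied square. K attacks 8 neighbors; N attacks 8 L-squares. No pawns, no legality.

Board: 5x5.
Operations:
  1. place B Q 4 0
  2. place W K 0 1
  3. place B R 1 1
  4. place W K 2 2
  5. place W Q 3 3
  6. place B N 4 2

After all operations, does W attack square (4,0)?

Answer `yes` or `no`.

Op 1: place BQ@(4,0)
Op 2: place WK@(0,1)
Op 3: place BR@(1,1)
Op 4: place WK@(2,2)
Op 5: place WQ@(3,3)
Op 6: place BN@(4,2)
Per-piece attacks for W:
  WK@(0,1): attacks (0,2) (0,0) (1,1) (1,2) (1,0)
  WK@(2,2): attacks (2,3) (2,1) (3,2) (1,2) (3,3) (3,1) (1,3) (1,1)
  WQ@(3,3): attacks (3,4) (3,2) (3,1) (3,0) (4,3) (2,3) (1,3) (0,3) (4,4) (4,2) (2,4) (2,2) [ray(1,-1) blocked at (4,2); ray(-1,-1) blocked at (2,2)]
W attacks (4,0): no

Answer: no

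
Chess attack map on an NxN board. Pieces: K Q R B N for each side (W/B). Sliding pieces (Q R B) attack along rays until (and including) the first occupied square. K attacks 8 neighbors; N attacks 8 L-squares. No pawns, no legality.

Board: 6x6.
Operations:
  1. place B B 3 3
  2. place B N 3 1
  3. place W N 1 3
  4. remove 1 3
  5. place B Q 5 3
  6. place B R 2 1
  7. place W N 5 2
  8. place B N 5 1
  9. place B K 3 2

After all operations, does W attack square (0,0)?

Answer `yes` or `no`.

Op 1: place BB@(3,3)
Op 2: place BN@(3,1)
Op 3: place WN@(1,3)
Op 4: remove (1,3)
Op 5: place BQ@(5,3)
Op 6: place BR@(2,1)
Op 7: place WN@(5,2)
Op 8: place BN@(5,1)
Op 9: place BK@(3,2)
Per-piece attacks for W:
  WN@(5,2): attacks (4,4) (3,3) (4,0) (3,1)
W attacks (0,0): no

Answer: no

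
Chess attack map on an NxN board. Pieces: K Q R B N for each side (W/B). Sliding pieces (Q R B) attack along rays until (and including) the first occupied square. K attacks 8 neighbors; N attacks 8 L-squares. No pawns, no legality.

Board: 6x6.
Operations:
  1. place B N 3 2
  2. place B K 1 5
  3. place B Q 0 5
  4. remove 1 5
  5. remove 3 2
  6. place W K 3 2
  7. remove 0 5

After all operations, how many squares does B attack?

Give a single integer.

Op 1: place BN@(3,2)
Op 2: place BK@(1,5)
Op 3: place BQ@(0,5)
Op 4: remove (1,5)
Op 5: remove (3,2)
Op 6: place WK@(3,2)
Op 7: remove (0,5)
Per-piece attacks for B:
Union (0 distinct): (none)

Answer: 0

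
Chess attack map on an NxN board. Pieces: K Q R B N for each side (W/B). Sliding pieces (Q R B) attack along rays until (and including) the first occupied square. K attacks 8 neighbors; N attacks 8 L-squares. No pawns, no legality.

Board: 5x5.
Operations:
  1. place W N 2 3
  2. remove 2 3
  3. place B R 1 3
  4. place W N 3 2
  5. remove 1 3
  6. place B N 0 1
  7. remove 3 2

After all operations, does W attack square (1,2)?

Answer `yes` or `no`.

Answer: no

Derivation:
Op 1: place WN@(2,3)
Op 2: remove (2,3)
Op 3: place BR@(1,3)
Op 4: place WN@(3,2)
Op 5: remove (1,3)
Op 6: place BN@(0,1)
Op 7: remove (3,2)
Per-piece attacks for W:
W attacks (1,2): no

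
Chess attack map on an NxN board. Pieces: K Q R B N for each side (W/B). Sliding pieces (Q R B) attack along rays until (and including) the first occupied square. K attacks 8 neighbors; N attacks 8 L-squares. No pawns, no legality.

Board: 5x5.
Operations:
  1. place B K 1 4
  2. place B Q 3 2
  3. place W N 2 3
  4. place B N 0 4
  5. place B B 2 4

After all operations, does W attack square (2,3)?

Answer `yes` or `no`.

Op 1: place BK@(1,4)
Op 2: place BQ@(3,2)
Op 3: place WN@(2,3)
Op 4: place BN@(0,4)
Op 5: place BB@(2,4)
Per-piece attacks for W:
  WN@(2,3): attacks (4,4) (0,4) (3,1) (4,2) (1,1) (0,2)
W attacks (2,3): no

Answer: no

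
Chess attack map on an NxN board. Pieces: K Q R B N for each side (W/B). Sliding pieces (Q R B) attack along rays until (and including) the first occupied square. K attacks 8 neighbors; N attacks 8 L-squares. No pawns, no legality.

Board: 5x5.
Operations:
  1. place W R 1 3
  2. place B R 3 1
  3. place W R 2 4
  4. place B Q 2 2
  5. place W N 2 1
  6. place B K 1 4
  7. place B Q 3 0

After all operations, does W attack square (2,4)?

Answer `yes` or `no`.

Answer: no

Derivation:
Op 1: place WR@(1,3)
Op 2: place BR@(3,1)
Op 3: place WR@(2,4)
Op 4: place BQ@(2,2)
Op 5: place WN@(2,1)
Op 6: place BK@(1,4)
Op 7: place BQ@(3,0)
Per-piece attacks for W:
  WR@(1,3): attacks (1,4) (1,2) (1,1) (1,0) (2,3) (3,3) (4,3) (0,3) [ray(0,1) blocked at (1,4)]
  WN@(2,1): attacks (3,3) (4,2) (1,3) (0,2) (4,0) (0,0)
  WR@(2,4): attacks (2,3) (2,2) (3,4) (4,4) (1,4) [ray(0,-1) blocked at (2,2); ray(-1,0) blocked at (1,4)]
W attacks (2,4): no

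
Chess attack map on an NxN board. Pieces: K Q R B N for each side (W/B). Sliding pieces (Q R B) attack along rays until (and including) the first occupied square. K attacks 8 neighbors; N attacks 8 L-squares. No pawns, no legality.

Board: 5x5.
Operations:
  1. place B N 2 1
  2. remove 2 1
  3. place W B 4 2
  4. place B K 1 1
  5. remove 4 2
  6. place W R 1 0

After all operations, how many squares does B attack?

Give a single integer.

Op 1: place BN@(2,1)
Op 2: remove (2,1)
Op 3: place WB@(4,2)
Op 4: place BK@(1,1)
Op 5: remove (4,2)
Op 6: place WR@(1,0)
Per-piece attacks for B:
  BK@(1,1): attacks (1,2) (1,0) (2,1) (0,1) (2,2) (2,0) (0,2) (0,0)
Union (8 distinct): (0,0) (0,1) (0,2) (1,0) (1,2) (2,0) (2,1) (2,2)

Answer: 8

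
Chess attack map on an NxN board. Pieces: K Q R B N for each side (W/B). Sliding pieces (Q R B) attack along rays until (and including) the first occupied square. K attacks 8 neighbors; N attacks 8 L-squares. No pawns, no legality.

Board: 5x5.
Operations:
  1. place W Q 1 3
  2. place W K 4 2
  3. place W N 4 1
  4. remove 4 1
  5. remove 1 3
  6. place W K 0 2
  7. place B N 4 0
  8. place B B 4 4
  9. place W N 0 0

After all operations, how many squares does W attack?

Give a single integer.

Answer: 11

Derivation:
Op 1: place WQ@(1,3)
Op 2: place WK@(4,2)
Op 3: place WN@(4,1)
Op 4: remove (4,1)
Op 5: remove (1,3)
Op 6: place WK@(0,2)
Op 7: place BN@(4,0)
Op 8: place BB@(4,4)
Op 9: place WN@(0,0)
Per-piece attacks for W:
  WN@(0,0): attacks (1,2) (2,1)
  WK@(0,2): attacks (0,3) (0,1) (1,2) (1,3) (1,1)
  WK@(4,2): attacks (4,3) (4,1) (3,2) (3,3) (3,1)
Union (11 distinct): (0,1) (0,3) (1,1) (1,2) (1,3) (2,1) (3,1) (3,2) (3,3) (4,1) (4,3)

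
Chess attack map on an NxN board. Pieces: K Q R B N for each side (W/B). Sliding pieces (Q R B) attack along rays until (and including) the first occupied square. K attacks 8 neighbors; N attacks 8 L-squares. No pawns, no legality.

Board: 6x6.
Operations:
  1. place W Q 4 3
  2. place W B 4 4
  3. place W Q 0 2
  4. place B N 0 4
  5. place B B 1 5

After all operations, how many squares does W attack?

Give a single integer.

Answer: 26

Derivation:
Op 1: place WQ@(4,3)
Op 2: place WB@(4,4)
Op 3: place WQ@(0,2)
Op 4: place BN@(0,4)
Op 5: place BB@(1,5)
Per-piece attacks for W:
  WQ@(0,2): attacks (0,3) (0,4) (0,1) (0,0) (1,2) (2,2) (3,2) (4,2) (5,2) (1,3) (2,4) (3,5) (1,1) (2,0) [ray(0,1) blocked at (0,4)]
  WQ@(4,3): attacks (4,4) (4,2) (4,1) (4,0) (5,3) (3,3) (2,3) (1,3) (0,3) (5,4) (5,2) (3,4) (2,5) (3,2) (2,1) (1,0) [ray(0,1) blocked at (4,4)]
  WB@(4,4): attacks (5,5) (5,3) (3,5) (3,3) (2,2) (1,1) (0,0)
Union (26 distinct): (0,0) (0,1) (0,3) (0,4) (1,0) (1,1) (1,2) (1,3) (2,0) (2,1) (2,2) (2,3) (2,4) (2,5) (3,2) (3,3) (3,4) (3,5) (4,0) (4,1) (4,2) (4,4) (5,2) (5,3) (5,4) (5,5)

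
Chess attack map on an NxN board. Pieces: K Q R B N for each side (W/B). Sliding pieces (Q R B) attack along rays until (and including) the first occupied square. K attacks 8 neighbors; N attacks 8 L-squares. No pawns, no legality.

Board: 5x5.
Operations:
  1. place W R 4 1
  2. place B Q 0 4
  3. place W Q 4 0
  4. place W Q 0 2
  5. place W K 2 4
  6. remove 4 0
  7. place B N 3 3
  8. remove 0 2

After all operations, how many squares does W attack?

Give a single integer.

Answer: 13

Derivation:
Op 1: place WR@(4,1)
Op 2: place BQ@(0,4)
Op 3: place WQ@(4,0)
Op 4: place WQ@(0,2)
Op 5: place WK@(2,4)
Op 6: remove (4,0)
Op 7: place BN@(3,3)
Op 8: remove (0,2)
Per-piece attacks for W:
  WK@(2,4): attacks (2,3) (3,4) (1,4) (3,3) (1,3)
  WR@(4,1): attacks (4,2) (4,3) (4,4) (4,0) (3,1) (2,1) (1,1) (0,1)
Union (13 distinct): (0,1) (1,1) (1,3) (1,4) (2,1) (2,3) (3,1) (3,3) (3,4) (4,0) (4,2) (4,3) (4,4)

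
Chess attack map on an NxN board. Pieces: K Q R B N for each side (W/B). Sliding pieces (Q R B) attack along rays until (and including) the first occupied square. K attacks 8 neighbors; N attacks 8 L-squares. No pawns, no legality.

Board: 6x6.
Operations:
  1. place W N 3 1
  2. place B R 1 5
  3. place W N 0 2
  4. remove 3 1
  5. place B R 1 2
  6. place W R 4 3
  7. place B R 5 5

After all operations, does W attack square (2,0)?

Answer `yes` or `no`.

Answer: no

Derivation:
Op 1: place WN@(3,1)
Op 2: place BR@(1,5)
Op 3: place WN@(0,2)
Op 4: remove (3,1)
Op 5: place BR@(1,2)
Op 6: place WR@(4,3)
Op 7: place BR@(5,5)
Per-piece attacks for W:
  WN@(0,2): attacks (1,4) (2,3) (1,0) (2,1)
  WR@(4,3): attacks (4,4) (4,5) (4,2) (4,1) (4,0) (5,3) (3,3) (2,3) (1,3) (0,3)
W attacks (2,0): no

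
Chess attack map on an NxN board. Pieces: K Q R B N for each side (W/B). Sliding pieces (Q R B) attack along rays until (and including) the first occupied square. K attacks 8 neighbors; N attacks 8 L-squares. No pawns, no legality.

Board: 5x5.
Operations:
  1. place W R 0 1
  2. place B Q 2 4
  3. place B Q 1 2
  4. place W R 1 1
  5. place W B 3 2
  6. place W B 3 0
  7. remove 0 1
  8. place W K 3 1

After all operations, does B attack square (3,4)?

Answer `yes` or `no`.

Answer: yes

Derivation:
Op 1: place WR@(0,1)
Op 2: place BQ@(2,4)
Op 3: place BQ@(1,2)
Op 4: place WR@(1,1)
Op 5: place WB@(3,2)
Op 6: place WB@(3,0)
Op 7: remove (0,1)
Op 8: place WK@(3,1)
Per-piece attacks for B:
  BQ@(1,2): attacks (1,3) (1,4) (1,1) (2,2) (3,2) (0,2) (2,3) (3,4) (2,1) (3,0) (0,3) (0,1) [ray(0,-1) blocked at (1,1); ray(1,0) blocked at (3,2); ray(1,-1) blocked at (3,0)]
  BQ@(2,4): attacks (2,3) (2,2) (2,1) (2,0) (3,4) (4,4) (1,4) (0,4) (3,3) (4,2) (1,3) (0,2)
B attacks (3,4): yes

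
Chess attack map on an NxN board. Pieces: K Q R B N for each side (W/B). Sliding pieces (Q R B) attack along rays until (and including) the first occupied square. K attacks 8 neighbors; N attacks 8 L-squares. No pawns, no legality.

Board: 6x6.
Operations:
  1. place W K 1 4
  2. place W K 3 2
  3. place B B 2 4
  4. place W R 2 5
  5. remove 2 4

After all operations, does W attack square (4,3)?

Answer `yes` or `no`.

Op 1: place WK@(1,4)
Op 2: place WK@(3,2)
Op 3: place BB@(2,4)
Op 4: place WR@(2,5)
Op 5: remove (2,4)
Per-piece attacks for W:
  WK@(1,4): attacks (1,5) (1,3) (2,4) (0,4) (2,5) (2,3) (0,5) (0,3)
  WR@(2,5): attacks (2,4) (2,3) (2,2) (2,1) (2,0) (3,5) (4,5) (5,5) (1,5) (0,5)
  WK@(3,2): attacks (3,3) (3,1) (4,2) (2,2) (4,3) (4,1) (2,3) (2,1)
W attacks (4,3): yes

Answer: yes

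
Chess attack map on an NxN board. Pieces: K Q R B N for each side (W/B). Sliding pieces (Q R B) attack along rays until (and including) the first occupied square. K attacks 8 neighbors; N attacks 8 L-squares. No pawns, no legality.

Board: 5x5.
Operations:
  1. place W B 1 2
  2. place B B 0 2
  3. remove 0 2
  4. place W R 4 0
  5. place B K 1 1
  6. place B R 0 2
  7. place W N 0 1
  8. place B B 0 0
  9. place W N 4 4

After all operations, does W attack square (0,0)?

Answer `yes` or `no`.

Op 1: place WB@(1,2)
Op 2: place BB@(0,2)
Op 3: remove (0,2)
Op 4: place WR@(4,0)
Op 5: place BK@(1,1)
Op 6: place BR@(0,2)
Op 7: place WN@(0,1)
Op 8: place BB@(0,0)
Op 9: place WN@(4,4)
Per-piece attacks for W:
  WN@(0,1): attacks (1,3) (2,2) (2,0)
  WB@(1,2): attacks (2,3) (3,4) (2,1) (3,0) (0,3) (0,1) [ray(-1,-1) blocked at (0,1)]
  WR@(4,0): attacks (4,1) (4,2) (4,3) (4,4) (3,0) (2,0) (1,0) (0,0) [ray(0,1) blocked at (4,4); ray(-1,0) blocked at (0,0)]
  WN@(4,4): attacks (3,2) (2,3)
W attacks (0,0): yes

Answer: yes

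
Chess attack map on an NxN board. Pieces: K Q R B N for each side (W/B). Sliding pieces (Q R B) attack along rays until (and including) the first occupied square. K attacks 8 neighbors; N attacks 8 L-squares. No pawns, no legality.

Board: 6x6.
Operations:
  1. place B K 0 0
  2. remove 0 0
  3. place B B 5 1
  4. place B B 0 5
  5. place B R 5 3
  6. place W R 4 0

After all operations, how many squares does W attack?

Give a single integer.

Op 1: place BK@(0,0)
Op 2: remove (0,0)
Op 3: place BB@(5,1)
Op 4: place BB@(0,5)
Op 5: place BR@(5,3)
Op 6: place WR@(4,0)
Per-piece attacks for W:
  WR@(4,0): attacks (4,1) (4,2) (4,3) (4,4) (4,5) (5,0) (3,0) (2,0) (1,0) (0,0)
Union (10 distinct): (0,0) (1,0) (2,0) (3,0) (4,1) (4,2) (4,3) (4,4) (4,5) (5,0)

Answer: 10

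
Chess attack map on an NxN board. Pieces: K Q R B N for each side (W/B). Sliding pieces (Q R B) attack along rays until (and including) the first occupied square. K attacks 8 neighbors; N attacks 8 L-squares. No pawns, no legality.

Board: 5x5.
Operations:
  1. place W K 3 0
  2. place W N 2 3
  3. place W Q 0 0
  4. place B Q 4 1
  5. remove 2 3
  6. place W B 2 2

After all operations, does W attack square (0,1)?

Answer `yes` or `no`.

Answer: yes

Derivation:
Op 1: place WK@(3,0)
Op 2: place WN@(2,3)
Op 3: place WQ@(0,0)
Op 4: place BQ@(4,1)
Op 5: remove (2,3)
Op 6: place WB@(2,2)
Per-piece attacks for W:
  WQ@(0,0): attacks (0,1) (0,2) (0,3) (0,4) (1,0) (2,0) (3,0) (1,1) (2,2) [ray(1,0) blocked at (3,0); ray(1,1) blocked at (2,2)]
  WB@(2,2): attacks (3,3) (4,4) (3,1) (4,0) (1,3) (0,4) (1,1) (0,0) [ray(-1,-1) blocked at (0,0)]
  WK@(3,0): attacks (3,1) (4,0) (2,0) (4,1) (2,1)
W attacks (0,1): yes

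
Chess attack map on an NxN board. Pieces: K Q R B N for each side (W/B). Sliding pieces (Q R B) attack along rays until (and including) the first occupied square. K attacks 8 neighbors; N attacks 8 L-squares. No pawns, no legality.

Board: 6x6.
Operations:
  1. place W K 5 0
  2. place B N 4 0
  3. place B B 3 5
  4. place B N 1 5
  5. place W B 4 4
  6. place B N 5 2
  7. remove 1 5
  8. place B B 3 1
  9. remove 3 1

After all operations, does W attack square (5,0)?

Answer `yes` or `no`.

Answer: no

Derivation:
Op 1: place WK@(5,0)
Op 2: place BN@(4,0)
Op 3: place BB@(3,5)
Op 4: place BN@(1,5)
Op 5: place WB@(4,4)
Op 6: place BN@(5,2)
Op 7: remove (1,5)
Op 8: place BB@(3,1)
Op 9: remove (3,1)
Per-piece attacks for W:
  WB@(4,4): attacks (5,5) (5,3) (3,5) (3,3) (2,2) (1,1) (0,0) [ray(-1,1) blocked at (3,5)]
  WK@(5,0): attacks (5,1) (4,0) (4,1)
W attacks (5,0): no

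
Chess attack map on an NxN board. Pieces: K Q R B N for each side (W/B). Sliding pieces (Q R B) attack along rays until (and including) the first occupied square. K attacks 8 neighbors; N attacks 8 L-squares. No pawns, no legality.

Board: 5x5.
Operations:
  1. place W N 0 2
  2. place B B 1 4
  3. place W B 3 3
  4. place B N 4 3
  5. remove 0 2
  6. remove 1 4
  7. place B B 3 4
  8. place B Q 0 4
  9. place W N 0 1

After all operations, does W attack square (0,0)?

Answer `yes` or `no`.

Answer: yes

Derivation:
Op 1: place WN@(0,2)
Op 2: place BB@(1,4)
Op 3: place WB@(3,3)
Op 4: place BN@(4,3)
Op 5: remove (0,2)
Op 6: remove (1,4)
Op 7: place BB@(3,4)
Op 8: place BQ@(0,4)
Op 9: place WN@(0,1)
Per-piece attacks for W:
  WN@(0,1): attacks (1,3) (2,2) (2,0)
  WB@(3,3): attacks (4,4) (4,2) (2,4) (2,2) (1,1) (0,0)
W attacks (0,0): yes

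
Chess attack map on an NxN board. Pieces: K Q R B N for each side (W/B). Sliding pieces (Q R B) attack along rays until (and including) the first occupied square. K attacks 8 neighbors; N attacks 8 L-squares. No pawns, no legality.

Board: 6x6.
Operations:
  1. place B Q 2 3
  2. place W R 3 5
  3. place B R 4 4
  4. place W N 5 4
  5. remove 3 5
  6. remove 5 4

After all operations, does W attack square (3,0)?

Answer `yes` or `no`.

Answer: no

Derivation:
Op 1: place BQ@(2,3)
Op 2: place WR@(3,5)
Op 3: place BR@(4,4)
Op 4: place WN@(5,4)
Op 5: remove (3,5)
Op 6: remove (5,4)
Per-piece attacks for W:
W attacks (3,0): no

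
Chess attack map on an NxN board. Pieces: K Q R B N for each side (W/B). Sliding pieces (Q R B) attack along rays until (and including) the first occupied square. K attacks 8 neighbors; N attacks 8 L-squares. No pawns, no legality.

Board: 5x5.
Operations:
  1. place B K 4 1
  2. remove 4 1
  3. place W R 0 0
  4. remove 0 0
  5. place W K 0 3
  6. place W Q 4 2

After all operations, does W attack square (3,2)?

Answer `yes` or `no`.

Op 1: place BK@(4,1)
Op 2: remove (4,1)
Op 3: place WR@(0,0)
Op 4: remove (0,0)
Op 5: place WK@(0,3)
Op 6: place WQ@(4,2)
Per-piece attacks for W:
  WK@(0,3): attacks (0,4) (0,2) (1,3) (1,4) (1,2)
  WQ@(4,2): attacks (4,3) (4,4) (4,1) (4,0) (3,2) (2,2) (1,2) (0,2) (3,3) (2,4) (3,1) (2,0)
W attacks (3,2): yes

Answer: yes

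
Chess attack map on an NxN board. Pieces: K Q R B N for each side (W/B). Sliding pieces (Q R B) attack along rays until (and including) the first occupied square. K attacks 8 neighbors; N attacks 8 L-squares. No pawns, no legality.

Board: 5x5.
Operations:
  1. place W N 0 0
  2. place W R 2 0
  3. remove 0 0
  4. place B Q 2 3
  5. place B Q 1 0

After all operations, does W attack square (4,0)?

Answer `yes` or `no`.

Answer: yes

Derivation:
Op 1: place WN@(0,0)
Op 2: place WR@(2,0)
Op 3: remove (0,0)
Op 4: place BQ@(2,3)
Op 5: place BQ@(1,0)
Per-piece attacks for W:
  WR@(2,0): attacks (2,1) (2,2) (2,3) (3,0) (4,0) (1,0) [ray(0,1) blocked at (2,3); ray(-1,0) blocked at (1,0)]
W attacks (4,0): yes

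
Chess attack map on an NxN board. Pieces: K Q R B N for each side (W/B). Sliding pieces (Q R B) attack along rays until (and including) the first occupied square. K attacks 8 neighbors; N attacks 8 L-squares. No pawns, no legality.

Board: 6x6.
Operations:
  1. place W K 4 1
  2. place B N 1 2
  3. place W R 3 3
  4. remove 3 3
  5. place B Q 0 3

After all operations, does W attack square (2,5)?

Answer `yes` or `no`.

Answer: no

Derivation:
Op 1: place WK@(4,1)
Op 2: place BN@(1,2)
Op 3: place WR@(3,3)
Op 4: remove (3,3)
Op 5: place BQ@(0,3)
Per-piece attacks for W:
  WK@(4,1): attacks (4,2) (4,0) (5,1) (3,1) (5,2) (5,0) (3,2) (3,0)
W attacks (2,5): no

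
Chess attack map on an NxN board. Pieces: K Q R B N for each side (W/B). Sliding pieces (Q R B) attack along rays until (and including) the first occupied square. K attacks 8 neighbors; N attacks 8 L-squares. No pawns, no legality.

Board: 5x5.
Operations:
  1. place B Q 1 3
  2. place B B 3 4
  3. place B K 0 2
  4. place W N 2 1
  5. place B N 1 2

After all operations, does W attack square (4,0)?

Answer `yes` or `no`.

Op 1: place BQ@(1,3)
Op 2: place BB@(3,4)
Op 3: place BK@(0,2)
Op 4: place WN@(2,1)
Op 5: place BN@(1,2)
Per-piece attacks for W:
  WN@(2,1): attacks (3,3) (4,2) (1,3) (0,2) (4,0) (0,0)
W attacks (4,0): yes

Answer: yes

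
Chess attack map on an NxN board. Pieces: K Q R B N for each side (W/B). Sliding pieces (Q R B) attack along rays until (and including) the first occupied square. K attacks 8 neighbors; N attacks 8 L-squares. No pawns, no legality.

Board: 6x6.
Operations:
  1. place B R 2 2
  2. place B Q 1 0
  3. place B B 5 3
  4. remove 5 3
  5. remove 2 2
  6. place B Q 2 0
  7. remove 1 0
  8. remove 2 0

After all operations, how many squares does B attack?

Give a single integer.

Answer: 0

Derivation:
Op 1: place BR@(2,2)
Op 2: place BQ@(1,0)
Op 3: place BB@(5,3)
Op 4: remove (5,3)
Op 5: remove (2,2)
Op 6: place BQ@(2,0)
Op 7: remove (1,0)
Op 8: remove (2,0)
Per-piece attacks for B:
Union (0 distinct): (none)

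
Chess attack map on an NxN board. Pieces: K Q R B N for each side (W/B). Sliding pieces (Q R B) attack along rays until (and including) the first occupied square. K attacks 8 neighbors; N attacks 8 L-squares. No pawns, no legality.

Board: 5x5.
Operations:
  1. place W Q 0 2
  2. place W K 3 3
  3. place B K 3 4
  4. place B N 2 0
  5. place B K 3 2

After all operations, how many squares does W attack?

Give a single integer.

Op 1: place WQ@(0,2)
Op 2: place WK@(3,3)
Op 3: place BK@(3,4)
Op 4: place BN@(2,0)
Op 5: place BK@(3,2)
Per-piece attacks for W:
  WQ@(0,2): attacks (0,3) (0,4) (0,1) (0,0) (1,2) (2,2) (3,2) (1,3) (2,4) (1,1) (2,0) [ray(1,0) blocked at (3,2); ray(1,-1) blocked at (2,0)]
  WK@(3,3): attacks (3,4) (3,2) (4,3) (2,3) (4,4) (4,2) (2,4) (2,2)
Union (16 distinct): (0,0) (0,1) (0,3) (0,4) (1,1) (1,2) (1,3) (2,0) (2,2) (2,3) (2,4) (3,2) (3,4) (4,2) (4,3) (4,4)

Answer: 16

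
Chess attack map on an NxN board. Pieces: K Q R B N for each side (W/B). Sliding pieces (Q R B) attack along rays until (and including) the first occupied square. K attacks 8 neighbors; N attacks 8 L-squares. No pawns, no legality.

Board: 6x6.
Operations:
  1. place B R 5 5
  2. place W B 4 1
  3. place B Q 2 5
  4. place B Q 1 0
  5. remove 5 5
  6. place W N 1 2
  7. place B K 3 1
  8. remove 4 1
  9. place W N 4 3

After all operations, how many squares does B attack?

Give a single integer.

Op 1: place BR@(5,5)
Op 2: place WB@(4,1)
Op 3: place BQ@(2,5)
Op 4: place BQ@(1,0)
Op 5: remove (5,5)
Op 6: place WN@(1,2)
Op 7: place BK@(3,1)
Op 8: remove (4,1)
Op 9: place WN@(4,3)
Per-piece attacks for B:
  BQ@(1,0): attacks (1,1) (1,2) (2,0) (3,0) (4,0) (5,0) (0,0) (2,1) (3,2) (4,3) (0,1) [ray(0,1) blocked at (1,2); ray(1,1) blocked at (4,3)]
  BQ@(2,5): attacks (2,4) (2,3) (2,2) (2,1) (2,0) (3,5) (4,5) (5,5) (1,5) (0,5) (3,4) (4,3) (1,4) (0,3) [ray(1,-1) blocked at (4,3)]
  BK@(3,1): attacks (3,2) (3,0) (4,1) (2,1) (4,2) (4,0) (2,2) (2,0)
Union (24 distinct): (0,0) (0,1) (0,3) (0,5) (1,1) (1,2) (1,4) (1,5) (2,0) (2,1) (2,2) (2,3) (2,4) (3,0) (3,2) (3,4) (3,5) (4,0) (4,1) (4,2) (4,3) (4,5) (5,0) (5,5)

Answer: 24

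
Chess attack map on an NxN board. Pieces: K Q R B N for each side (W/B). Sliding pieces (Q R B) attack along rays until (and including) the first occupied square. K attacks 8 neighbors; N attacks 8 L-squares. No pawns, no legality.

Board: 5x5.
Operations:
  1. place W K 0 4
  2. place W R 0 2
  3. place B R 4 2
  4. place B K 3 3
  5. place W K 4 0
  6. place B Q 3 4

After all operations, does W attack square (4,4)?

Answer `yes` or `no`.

Op 1: place WK@(0,4)
Op 2: place WR@(0,2)
Op 3: place BR@(4,2)
Op 4: place BK@(3,3)
Op 5: place WK@(4,0)
Op 6: place BQ@(3,4)
Per-piece attacks for W:
  WR@(0,2): attacks (0,3) (0,4) (0,1) (0,0) (1,2) (2,2) (3,2) (4,2) [ray(0,1) blocked at (0,4); ray(1,0) blocked at (4,2)]
  WK@(0,4): attacks (0,3) (1,4) (1,3)
  WK@(4,0): attacks (4,1) (3,0) (3,1)
W attacks (4,4): no

Answer: no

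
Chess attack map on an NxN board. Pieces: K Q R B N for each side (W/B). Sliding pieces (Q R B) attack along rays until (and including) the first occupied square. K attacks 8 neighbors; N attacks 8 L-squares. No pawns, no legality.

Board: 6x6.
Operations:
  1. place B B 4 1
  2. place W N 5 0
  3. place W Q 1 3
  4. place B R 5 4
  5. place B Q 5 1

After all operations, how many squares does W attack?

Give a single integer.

Op 1: place BB@(4,1)
Op 2: place WN@(5,0)
Op 3: place WQ@(1,3)
Op 4: place BR@(5,4)
Op 5: place BQ@(5,1)
Per-piece attacks for W:
  WQ@(1,3): attacks (1,4) (1,5) (1,2) (1,1) (1,0) (2,3) (3,3) (4,3) (5,3) (0,3) (2,4) (3,5) (2,2) (3,1) (4,0) (0,4) (0,2)
  WN@(5,0): attacks (4,2) (3,1)
Union (18 distinct): (0,2) (0,3) (0,4) (1,0) (1,1) (1,2) (1,4) (1,5) (2,2) (2,3) (2,4) (3,1) (3,3) (3,5) (4,0) (4,2) (4,3) (5,3)

Answer: 18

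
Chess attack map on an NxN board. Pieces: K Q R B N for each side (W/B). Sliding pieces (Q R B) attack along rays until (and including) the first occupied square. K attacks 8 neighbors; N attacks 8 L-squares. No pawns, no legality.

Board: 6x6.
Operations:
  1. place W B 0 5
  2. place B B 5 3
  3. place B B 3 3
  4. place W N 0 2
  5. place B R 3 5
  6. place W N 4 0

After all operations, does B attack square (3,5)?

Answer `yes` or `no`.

Answer: yes

Derivation:
Op 1: place WB@(0,5)
Op 2: place BB@(5,3)
Op 3: place BB@(3,3)
Op 4: place WN@(0,2)
Op 5: place BR@(3,5)
Op 6: place WN@(4,0)
Per-piece attacks for B:
  BB@(3,3): attacks (4,4) (5,5) (4,2) (5,1) (2,4) (1,5) (2,2) (1,1) (0,0)
  BR@(3,5): attacks (3,4) (3,3) (4,5) (5,5) (2,5) (1,5) (0,5) [ray(0,-1) blocked at (3,3); ray(-1,0) blocked at (0,5)]
  BB@(5,3): attacks (4,4) (3,5) (4,2) (3,1) (2,0) [ray(-1,1) blocked at (3,5)]
B attacks (3,5): yes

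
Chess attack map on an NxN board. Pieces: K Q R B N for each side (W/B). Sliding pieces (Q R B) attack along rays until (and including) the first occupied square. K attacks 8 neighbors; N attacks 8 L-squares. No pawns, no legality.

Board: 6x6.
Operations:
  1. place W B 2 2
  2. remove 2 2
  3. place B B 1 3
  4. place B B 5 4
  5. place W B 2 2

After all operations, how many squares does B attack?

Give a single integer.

Answer: 10

Derivation:
Op 1: place WB@(2,2)
Op 2: remove (2,2)
Op 3: place BB@(1,3)
Op 4: place BB@(5,4)
Op 5: place WB@(2,2)
Per-piece attacks for B:
  BB@(1,3): attacks (2,4) (3,5) (2,2) (0,4) (0,2) [ray(1,-1) blocked at (2,2)]
  BB@(5,4): attacks (4,5) (4,3) (3,2) (2,1) (1,0)
Union (10 distinct): (0,2) (0,4) (1,0) (2,1) (2,2) (2,4) (3,2) (3,5) (4,3) (4,5)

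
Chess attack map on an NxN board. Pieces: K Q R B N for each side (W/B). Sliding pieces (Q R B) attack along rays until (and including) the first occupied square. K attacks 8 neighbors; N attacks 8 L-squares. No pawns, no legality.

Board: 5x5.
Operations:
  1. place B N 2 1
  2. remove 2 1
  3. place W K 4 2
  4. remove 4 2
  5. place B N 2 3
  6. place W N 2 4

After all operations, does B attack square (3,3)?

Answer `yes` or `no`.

Answer: no

Derivation:
Op 1: place BN@(2,1)
Op 2: remove (2,1)
Op 3: place WK@(4,2)
Op 4: remove (4,2)
Op 5: place BN@(2,3)
Op 6: place WN@(2,4)
Per-piece attacks for B:
  BN@(2,3): attacks (4,4) (0,4) (3,1) (4,2) (1,1) (0,2)
B attacks (3,3): no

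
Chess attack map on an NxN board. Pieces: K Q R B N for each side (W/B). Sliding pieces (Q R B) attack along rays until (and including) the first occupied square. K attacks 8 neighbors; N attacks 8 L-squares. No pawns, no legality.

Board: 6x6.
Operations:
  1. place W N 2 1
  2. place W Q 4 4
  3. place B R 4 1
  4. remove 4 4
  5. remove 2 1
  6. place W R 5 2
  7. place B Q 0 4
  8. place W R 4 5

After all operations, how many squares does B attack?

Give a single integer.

Answer: 21

Derivation:
Op 1: place WN@(2,1)
Op 2: place WQ@(4,4)
Op 3: place BR@(4,1)
Op 4: remove (4,4)
Op 5: remove (2,1)
Op 6: place WR@(5,2)
Op 7: place BQ@(0,4)
Op 8: place WR@(4,5)
Per-piece attacks for B:
  BQ@(0,4): attacks (0,5) (0,3) (0,2) (0,1) (0,0) (1,4) (2,4) (3,4) (4,4) (5,4) (1,5) (1,3) (2,2) (3,1) (4,0)
  BR@(4,1): attacks (4,2) (4,3) (4,4) (4,5) (4,0) (5,1) (3,1) (2,1) (1,1) (0,1) [ray(0,1) blocked at (4,5)]
Union (21 distinct): (0,0) (0,1) (0,2) (0,3) (0,5) (1,1) (1,3) (1,4) (1,5) (2,1) (2,2) (2,4) (3,1) (3,4) (4,0) (4,2) (4,3) (4,4) (4,5) (5,1) (5,4)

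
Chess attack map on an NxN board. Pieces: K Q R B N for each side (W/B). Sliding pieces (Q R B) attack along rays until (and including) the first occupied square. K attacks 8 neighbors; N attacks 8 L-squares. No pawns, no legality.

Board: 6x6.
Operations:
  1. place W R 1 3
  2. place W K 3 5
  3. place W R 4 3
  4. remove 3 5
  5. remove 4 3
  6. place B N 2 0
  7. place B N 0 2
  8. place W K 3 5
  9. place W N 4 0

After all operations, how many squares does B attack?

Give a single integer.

Op 1: place WR@(1,3)
Op 2: place WK@(3,5)
Op 3: place WR@(4,3)
Op 4: remove (3,5)
Op 5: remove (4,3)
Op 6: place BN@(2,0)
Op 7: place BN@(0,2)
Op 8: place WK@(3,5)
Op 9: place WN@(4,0)
Per-piece attacks for B:
  BN@(0,2): attacks (1,4) (2,3) (1,0) (2,1)
  BN@(2,0): attacks (3,2) (4,1) (1,2) (0,1)
Union (8 distinct): (0,1) (1,0) (1,2) (1,4) (2,1) (2,3) (3,2) (4,1)

Answer: 8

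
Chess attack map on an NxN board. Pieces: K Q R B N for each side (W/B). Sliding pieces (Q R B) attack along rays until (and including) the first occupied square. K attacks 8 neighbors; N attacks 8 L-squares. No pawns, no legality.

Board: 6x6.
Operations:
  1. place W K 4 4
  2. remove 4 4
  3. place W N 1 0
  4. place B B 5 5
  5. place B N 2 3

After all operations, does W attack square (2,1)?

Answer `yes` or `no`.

Answer: no

Derivation:
Op 1: place WK@(4,4)
Op 2: remove (4,4)
Op 3: place WN@(1,0)
Op 4: place BB@(5,5)
Op 5: place BN@(2,3)
Per-piece attacks for W:
  WN@(1,0): attacks (2,2) (3,1) (0,2)
W attacks (2,1): no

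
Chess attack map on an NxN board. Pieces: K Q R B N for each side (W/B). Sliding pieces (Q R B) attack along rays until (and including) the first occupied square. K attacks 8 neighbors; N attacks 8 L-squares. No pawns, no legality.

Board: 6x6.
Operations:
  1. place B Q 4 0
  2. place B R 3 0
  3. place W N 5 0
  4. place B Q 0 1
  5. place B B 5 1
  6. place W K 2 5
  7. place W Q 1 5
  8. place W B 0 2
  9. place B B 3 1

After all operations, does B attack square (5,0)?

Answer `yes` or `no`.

Answer: yes

Derivation:
Op 1: place BQ@(4,0)
Op 2: place BR@(3,0)
Op 3: place WN@(5,0)
Op 4: place BQ@(0,1)
Op 5: place BB@(5,1)
Op 6: place WK@(2,5)
Op 7: place WQ@(1,5)
Op 8: place WB@(0,2)
Op 9: place BB@(3,1)
Per-piece attacks for B:
  BQ@(0,1): attacks (0,2) (0,0) (1,1) (2,1) (3,1) (1,2) (2,3) (3,4) (4,5) (1,0) [ray(0,1) blocked at (0,2); ray(1,0) blocked at (3,1)]
  BR@(3,0): attacks (3,1) (4,0) (2,0) (1,0) (0,0) [ray(0,1) blocked at (3,1); ray(1,0) blocked at (4,0)]
  BB@(3,1): attacks (4,2) (5,3) (4,0) (2,2) (1,3) (0,4) (2,0) [ray(1,-1) blocked at (4,0)]
  BQ@(4,0): attacks (4,1) (4,2) (4,3) (4,4) (4,5) (5,0) (3,0) (5,1) (3,1) [ray(1,0) blocked at (5,0); ray(-1,0) blocked at (3,0); ray(1,1) blocked at (5,1); ray(-1,1) blocked at (3,1)]
  BB@(5,1): attacks (4,2) (3,3) (2,4) (1,5) (4,0) [ray(-1,1) blocked at (1,5); ray(-1,-1) blocked at (4,0)]
B attacks (5,0): yes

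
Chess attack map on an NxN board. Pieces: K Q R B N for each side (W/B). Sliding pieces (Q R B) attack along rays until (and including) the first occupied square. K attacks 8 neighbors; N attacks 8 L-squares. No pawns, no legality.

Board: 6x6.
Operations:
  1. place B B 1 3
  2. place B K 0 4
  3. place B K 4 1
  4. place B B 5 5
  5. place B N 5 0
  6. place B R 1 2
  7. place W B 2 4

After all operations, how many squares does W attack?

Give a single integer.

Op 1: place BB@(1,3)
Op 2: place BK@(0,4)
Op 3: place BK@(4,1)
Op 4: place BB@(5,5)
Op 5: place BN@(5,0)
Op 6: place BR@(1,2)
Op 7: place WB@(2,4)
Per-piece attacks for W:
  WB@(2,4): attacks (3,5) (3,3) (4,2) (5,1) (1,5) (1,3) [ray(-1,-1) blocked at (1,3)]
Union (6 distinct): (1,3) (1,5) (3,3) (3,5) (4,2) (5,1)

Answer: 6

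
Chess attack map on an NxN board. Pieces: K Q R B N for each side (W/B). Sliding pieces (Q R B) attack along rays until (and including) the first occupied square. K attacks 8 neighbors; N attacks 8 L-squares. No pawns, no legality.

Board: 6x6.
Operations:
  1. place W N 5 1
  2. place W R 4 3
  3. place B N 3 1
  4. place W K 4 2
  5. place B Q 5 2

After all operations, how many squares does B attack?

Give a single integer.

Answer: 13

Derivation:
Op 1: place WN@(5,1)
Op 2: place WR@(4,3)
Op 3: place BN@(3,1)
Op 4: place WK@(4,2)
Op 5: place BQ@(5,2)
Per-piece attacks for B:
  BN@(3,1): attacks (4,3) (5,2) (2,3) (1,2) (5,0) (1,0)
  BQ@(5,2): attacks (5,3) (5,4) (5,5) (5,1) (4,2) (4,3) (4,1) (3,0) [ray(0,-1) blocked at (5,1); ray(-1,0) blocked at (4,2); ray(-1,1) blocked at (4,3)]
Union (13 distinct): (1,0) (1,2) (2,3) (3,0) (4,1) (4,2) (4,3) (5,0) (5,1) (5,2) (5,3) (5,4) (5,5)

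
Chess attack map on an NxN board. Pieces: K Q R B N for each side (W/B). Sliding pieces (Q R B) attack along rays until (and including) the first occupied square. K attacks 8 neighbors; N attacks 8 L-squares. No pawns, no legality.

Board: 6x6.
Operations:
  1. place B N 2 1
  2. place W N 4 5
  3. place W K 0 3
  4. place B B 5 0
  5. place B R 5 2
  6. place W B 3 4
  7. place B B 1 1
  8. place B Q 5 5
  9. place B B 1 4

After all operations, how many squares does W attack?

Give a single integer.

Answer: 14

Derivation:
Op 1: place BN@(2,1)
Op 2: place WN@(4,5)
Op 3: place WK@(0,3)
Op 4: place BB@(5,0)
Op 5: place BR@(5,2)
Op 6: place WB@(3,4)
Op 7: place BB@(1,1)
Op 8: place BQ@(5,5)
Op 9: place BB@(1,4)
Per-piece attacks for W:
  WK@(0,3): attacks (0,4) (0,2) (1,3) (1,4) (1,2)
  WB@(3,4): attacks (4,5) (4,3) (5,2) (2,5) (2,3) (1,2) (0,1) [ray(1,1) blocked at (4,5); ray(1,-1) blocked at (5,2)]
  WN@(4,5): attacks (5,3) (3,3) (2,4)
Union (14 distinct): (0,1) (0,2) (0,4) (1,2) (1,3) (1,4) (2,3) (2,4) (2,5) (3,3) (4,3) (4,5) (5,2) (5,3)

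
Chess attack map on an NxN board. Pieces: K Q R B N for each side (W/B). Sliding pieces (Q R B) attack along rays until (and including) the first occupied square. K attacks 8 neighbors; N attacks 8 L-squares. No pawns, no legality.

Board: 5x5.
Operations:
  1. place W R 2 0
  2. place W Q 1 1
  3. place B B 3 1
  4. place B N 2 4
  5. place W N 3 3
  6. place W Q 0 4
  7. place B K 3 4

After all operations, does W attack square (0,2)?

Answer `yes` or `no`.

Op 1: place WR@(2,0)
Op 2: place WQ@(1,1)
Op 3: place BB@(3,1)
Op 4: place BN@(2,4)
Op 5: place WN@(3,3)
Op 6: place WQ@(0,4)
Op 7: place BK@(3,4)
Per-piece attacks for W:
  WQ@(0,4): attacks (0,3) (0,2) (0,1) (0,0) (1,4) (2,4) (1,3) (2,2) (3,1) [ray(1,0) blocked at (2,4); ray(1,-1) blocked at (3,1)]
  WQ@(1,1): attacks (1,2) (1,3) (1,4) (1,0) (2,1) (3,1) (0,1) (2,2) (3,3) (2,0) (0,2) (0,0) [ray(1,0) blocked at (3,1); ray(1,1) blocked at (3,3); ray(1,-1) blocked at (2,0)]
  WR@(2,0): attacks (2,1) (2,2) (2,3) (2,4) (3,0) (4,0) (1,0) (0,0) [ray(0,1) blocked at (2,4)]
  WN@(3,3): attacks (1,4) (4,1) (2,1) (1,2)
W attacks (0,2): yes

Answer: yes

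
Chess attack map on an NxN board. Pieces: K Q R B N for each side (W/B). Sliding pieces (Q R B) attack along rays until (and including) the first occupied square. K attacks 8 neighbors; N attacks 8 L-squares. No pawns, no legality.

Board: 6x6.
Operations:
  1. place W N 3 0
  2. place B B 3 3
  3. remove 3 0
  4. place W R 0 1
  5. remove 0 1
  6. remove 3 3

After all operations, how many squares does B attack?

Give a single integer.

Answer: 0

Derivation:
Op 1: place WN@(3,0)
Op 2: place BB@(3,3)
Op 3: remove (3,0)
Op 4: place WR@(0,1)
Op 5: remove (0,1)
Op 6: remove (3,3)
Per-piece attacks for B:
Union (0 distinct): (none)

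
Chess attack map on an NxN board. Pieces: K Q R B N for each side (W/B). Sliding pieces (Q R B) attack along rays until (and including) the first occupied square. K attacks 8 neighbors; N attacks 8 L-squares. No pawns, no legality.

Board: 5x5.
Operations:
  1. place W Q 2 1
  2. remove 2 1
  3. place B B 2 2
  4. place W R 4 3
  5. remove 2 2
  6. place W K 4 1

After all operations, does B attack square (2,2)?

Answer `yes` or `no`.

Answer: no

Derivation:
Op 1: place WQ@(2,1)
Op 2: remove (2,1)
Op 3: place BB@(2,2)
Op 4: place WR@(4,3)
Op 5: remove (2,2)
Op 6: place WK@(4,1)
Per-piece attacks for B:
B attacks (2,2): no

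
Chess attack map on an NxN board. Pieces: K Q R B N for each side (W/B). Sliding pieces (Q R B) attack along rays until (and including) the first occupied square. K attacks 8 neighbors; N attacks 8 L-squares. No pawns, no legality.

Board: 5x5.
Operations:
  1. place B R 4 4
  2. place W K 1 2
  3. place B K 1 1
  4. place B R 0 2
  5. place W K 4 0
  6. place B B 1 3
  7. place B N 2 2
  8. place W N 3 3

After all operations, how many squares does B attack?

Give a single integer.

Op 1: place BR@(4,4)
Op 2: place WK@(1,2)
Op 3: place BK@(1,1)
Op 4: place BR@(0,2)
Op 5: place WK@(4,0)
Op 6: place BB@(1,3)
Op 7: place BN@(2,2)
Op 8: place WN@(3,3)
Per-piece attacks for B:
  BR@(0,2): attacks (0,3) (0,4) (0,1) (0,0) (1,2) [ray(1,0) blocked at (1,2)]
  BK@(1,1): attacks (1,2) (1,0) (2,1) (0,1) (2,2) (2,0) (0,2) (0,0)
  BB@(1,3): attacks (2,4) (2,2) (0,4) (0,2) [ray(1,-1) blocked at (2,2); ray(-1,-1) blocked at (0,2)]
  BN@(2,2): attacks (3,4) (4,3) (1,4) (0,3) (3,0) (4,1) (1,0) (0,1)
  BR@(4,4): attacks (4,3) (4,2) (4,1) (4,0) (3,4) (2,4) (1,4) (0,4) [ray(0,-1) blocked at (4,0)]
Union (18 distinct): (0,0) (0,1) (0,2) (0,3) (0,4) (1,0) (1,2) (1,4) (2,0) (2,1) (2,2) (2,4) (3,0) (3,4) (4,0) (4,1) (4,2) (4,3)

Answer: 18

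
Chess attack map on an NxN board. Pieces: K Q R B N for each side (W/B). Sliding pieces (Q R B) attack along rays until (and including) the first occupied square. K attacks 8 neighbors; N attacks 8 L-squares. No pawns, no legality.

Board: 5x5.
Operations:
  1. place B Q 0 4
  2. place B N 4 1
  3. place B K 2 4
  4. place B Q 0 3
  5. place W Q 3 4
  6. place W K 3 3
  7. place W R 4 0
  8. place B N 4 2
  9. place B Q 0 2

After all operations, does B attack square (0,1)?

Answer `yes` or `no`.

Answer: yes

Derivation:
Op 1: place BQ@(0,4)
Op 2: place BN@(4,1)
Op 3: place BK@(2,4)
Op 4: place BQ@(0,3)
Op 5: place WQ@(3,4)
Op 6: place WK@(3,3)
Op 7: place WR@(4,0)
Op 8: place BN@(4,2)
Op 9: place BQ@(0,2)
Per-piece attacks for B:
  BQ@(0,2): attacks (0,3) (0,1) (0,0) (1,2) (2,2) (3,2) (4,2) (1,3) (2,4) (1,1) (2,0) [ray(0,1) blocked at (0,3); ray(1,0) blocked at (4,2); ray(1,1) blocked at (2,4)]
  BQ@(0,3): attacks (0,4) (0,2) (1,3) (2,3) (3,3) (1,4) (1,2) (2,1) (3,0) [ray(0,1) blocked at (0,4); ray(0,-1) blocked at (0,2); ray(1,0) blocked at (3,3)]
  BQ@(0,4): attacks (0,3) (1,4) (2,4) (1,3) (2,2) (3,1) (4,0) [ray(0,-1) blocked at (0,3); ray(1,0) blocked at (2,4); ray(1,-1) blocked at (4,0)]
  BK@(2,4): attacks (2,3) (3,4) (1,4) (3,3) (1,3)
  BN@(4,1): attacks (3,3) (2,2) (2,0)
  BN@(4,2): attacks (3,4) (2,3) (3,0) (2,1)
B attacks (0,1): yes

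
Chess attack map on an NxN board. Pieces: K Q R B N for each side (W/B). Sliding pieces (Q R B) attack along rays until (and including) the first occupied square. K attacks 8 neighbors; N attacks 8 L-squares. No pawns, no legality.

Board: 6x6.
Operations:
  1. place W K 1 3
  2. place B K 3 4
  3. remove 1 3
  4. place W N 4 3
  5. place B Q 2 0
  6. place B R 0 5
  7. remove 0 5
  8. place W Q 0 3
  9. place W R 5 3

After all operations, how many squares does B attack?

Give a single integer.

Op 1: place WK@(1,3)
Op 2: place BK@(3,4)
Op 3: remove (1,3)
Op 4: place WN@(4,3)
Op 5: place BQ@(2,0)
Op 6: place BR@(0,5)
Op 7: remove (0,5)
Op 8: place WQ@(0,3)
Op 9: place WR@(5,3)
Per-piece attacks for B:
  BQ@(2,0): attacks (2,1) (2,2) (2,3) (2,4) (2,5) (3,0) (4,0) (5,0) (1,0) (0,0) (3,1) (4,2) (5,3) (1,1) (0,2) [ray(1,1) blocked at (5,3)]
  BK@(3,4): attacks (3,5) (3,3) (4,4) (2,4) (4,5) (4,3) (2,5) (2,3)
Union (20 distinct): (0,0) (0,2) (1,0) (1,1) (2,1) (2,2) (2,3) (2,4) (2,5) (3,0) (3,1) (3,3) (3,5) (4,0) (4,2) (4,3) (4,4) (4,5) (5,0) (5,3)

Answer: 20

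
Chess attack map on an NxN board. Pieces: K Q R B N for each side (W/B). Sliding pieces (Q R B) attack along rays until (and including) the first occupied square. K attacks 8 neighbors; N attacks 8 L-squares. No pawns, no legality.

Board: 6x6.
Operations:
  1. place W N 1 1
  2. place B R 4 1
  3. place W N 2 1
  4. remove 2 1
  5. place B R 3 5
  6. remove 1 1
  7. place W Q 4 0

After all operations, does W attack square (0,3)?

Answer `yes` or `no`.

Op 1: place WN@(1,1)
Op 2: place BR@(4,1)
Op 3: place WN@(2,1)
Op 4: remove (2,1)
Op 5: place BR@(3,5)
Op 6: remove (1,1)
Op 7: place WQ@(4,0)
Per-piece attacks for W:
  WQ@(4,0): attacks (4,1) (5,0) (3,0) (2,0) (1,0) (0,0) (5,1) (3,1) (2,2) (1,3) (0,4) [ray(0,1) blocked at (4,1)]
W attacks (0,3): no

Answer: no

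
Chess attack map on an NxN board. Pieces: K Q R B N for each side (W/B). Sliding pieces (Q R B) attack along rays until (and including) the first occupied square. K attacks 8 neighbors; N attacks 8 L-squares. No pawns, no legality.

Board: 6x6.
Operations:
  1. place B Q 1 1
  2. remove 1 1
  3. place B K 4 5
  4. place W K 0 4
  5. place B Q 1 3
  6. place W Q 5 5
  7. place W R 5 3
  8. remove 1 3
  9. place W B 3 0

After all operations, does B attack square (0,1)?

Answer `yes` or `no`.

Answer: no

Derivation:
Op 1: place BQ@(1,1)
Op 2: remove (1,1)
Op 3: place BK@(4,5)
Op 4: place WK@(0,4)
Op 5: place BQ@(1,3)
Op 6: place WQ@(5,5)
Op 7: place WR@(5,3)
Op 8: remove (1,3)
Op 9: place WB@(3,0)
Per-piece attacks for B:
  BK@(4,5): attacks (4,4) (5,5) (3,5) (5,4) (3,4)
B attacks (0,1): no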